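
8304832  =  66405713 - 58100881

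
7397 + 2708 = 10105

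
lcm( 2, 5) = 10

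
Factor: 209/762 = 2^(- 1)*3^(  -  1) * 11^1*19^1*  127^ ( - 1 )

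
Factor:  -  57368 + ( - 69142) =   -  2^1*3^1*5^1*4217^1 = - 126510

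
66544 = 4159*16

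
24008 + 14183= 38191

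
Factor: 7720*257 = 1984040=2^3*5^1*193^1 *257^1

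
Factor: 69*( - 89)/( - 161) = 267/7 = 3^1 * 7^ ( - 1)*89^1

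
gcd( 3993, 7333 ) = 1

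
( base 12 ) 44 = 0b110100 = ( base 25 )22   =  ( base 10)52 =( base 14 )3a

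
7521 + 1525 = 9046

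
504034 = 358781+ 145253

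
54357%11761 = 7313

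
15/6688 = 15/6688 = 0.00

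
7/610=7/610 = 0.01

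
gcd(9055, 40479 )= 1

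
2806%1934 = 872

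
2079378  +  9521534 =11600912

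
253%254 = 253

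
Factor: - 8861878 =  - 2^1 * 29^1*152791^1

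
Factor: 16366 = 2^1*7^2 *167^1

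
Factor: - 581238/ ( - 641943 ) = 2^1*7^2*659^1*71327^( - 1 ) = 64582/71327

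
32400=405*80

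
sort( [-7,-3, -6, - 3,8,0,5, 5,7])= [-7,-6,-3, - 3,  0,5,5,7,8]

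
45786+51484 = 97270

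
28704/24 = 1196 = 1196.00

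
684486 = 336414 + 348072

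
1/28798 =1/28798 = 0.00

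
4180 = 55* 76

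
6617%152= 81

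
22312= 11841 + 10471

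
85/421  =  85/421 = 0.20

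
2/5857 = 2/5857 = 0.00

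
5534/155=5534/155 = 35.70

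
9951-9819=132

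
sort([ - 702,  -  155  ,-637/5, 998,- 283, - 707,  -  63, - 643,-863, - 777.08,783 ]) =[  -  863, - 777.08, - 707, - 702, - 643, - 283,-155, - 637/5,-63,783,  998 ]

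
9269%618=617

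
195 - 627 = - 432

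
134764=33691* 4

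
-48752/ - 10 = 4875 + 1/5 = 4875.20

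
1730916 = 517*3348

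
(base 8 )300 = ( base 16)C0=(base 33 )5R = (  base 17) B5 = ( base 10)192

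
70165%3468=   805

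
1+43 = 44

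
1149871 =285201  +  864670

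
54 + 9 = 63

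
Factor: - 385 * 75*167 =-3^1*5^3*7^1*11^1*167^1 = - 4822125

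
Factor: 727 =727^1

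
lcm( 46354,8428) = 92708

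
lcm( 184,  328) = 7544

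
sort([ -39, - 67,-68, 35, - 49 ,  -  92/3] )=[-68, - 67, - 49,-39, - 92/3, 35]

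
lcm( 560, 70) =560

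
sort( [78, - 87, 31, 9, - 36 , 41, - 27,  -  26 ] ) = [ - 87,-36, - 27, - 26, 9 , 31,41,78] 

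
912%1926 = 912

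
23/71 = 23/71 = 0.32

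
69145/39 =1772 + 37/39=1772.95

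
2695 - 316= 2379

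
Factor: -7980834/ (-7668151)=2^1*3^1* 29^( - 1 ) * 89^( - 1 )*337^1*2971^ ( - 1)*3947^1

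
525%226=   73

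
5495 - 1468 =4027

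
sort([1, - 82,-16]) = [ - 82, - 16 , 1]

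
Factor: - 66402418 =-2^1 * 859^1*38651^1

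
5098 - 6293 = -1195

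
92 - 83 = 9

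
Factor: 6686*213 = 2^1 * 3^1*71^1*3343^1 = 1424118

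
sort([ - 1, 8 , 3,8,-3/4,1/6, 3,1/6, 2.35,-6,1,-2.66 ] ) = [ - 6,-2.66, - 1, - 3/4,1/6, 1/6,1,2.35,3,3, 8, 8 ] 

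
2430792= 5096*477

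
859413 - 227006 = 632407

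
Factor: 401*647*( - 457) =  - 118567279= - 401^1*457^1 * 647^1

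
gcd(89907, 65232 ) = 3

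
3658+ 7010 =10668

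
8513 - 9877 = - 1364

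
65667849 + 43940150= 109607999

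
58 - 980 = - 922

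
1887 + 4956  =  6843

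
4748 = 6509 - 1761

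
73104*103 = 7529712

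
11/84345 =11/84345 = 0.00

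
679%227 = 225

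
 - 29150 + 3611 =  - 25539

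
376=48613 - 48237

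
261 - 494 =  - 233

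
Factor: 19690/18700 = 2^( - 1 )*5^( - 1 )* 17^(  -  1)*179^1 = 179/170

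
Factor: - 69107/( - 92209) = 13^( - 1 ) * 29^1*41^( - 1 ) * 173^( - 1)*2383^1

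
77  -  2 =75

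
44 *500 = 22000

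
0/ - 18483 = 0/1 =- 0.00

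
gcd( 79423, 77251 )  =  1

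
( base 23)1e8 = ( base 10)859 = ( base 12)5B7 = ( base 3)1011211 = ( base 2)1101011011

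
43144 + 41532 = 84676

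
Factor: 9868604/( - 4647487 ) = -2^2*13^( - 1) * 131^( - 1)*2729^(-1 ) * 2467151^1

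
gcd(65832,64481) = 1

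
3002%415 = 97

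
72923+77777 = 150700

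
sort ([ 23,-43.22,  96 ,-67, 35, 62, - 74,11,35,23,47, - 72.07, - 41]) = [ -74, -72.07, - 67,  -  43.22, - 41, 11,23,23,  35,35,47,62, 96 ] 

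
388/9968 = 97/2492 = 0.04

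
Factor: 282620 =2^2*5^1*13^1*1087^1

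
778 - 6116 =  - 5338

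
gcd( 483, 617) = 1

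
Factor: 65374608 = 2^4 * 3^1*13^2 * 8059^1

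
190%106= 84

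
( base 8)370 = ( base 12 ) 188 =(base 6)1052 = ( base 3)100012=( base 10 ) 248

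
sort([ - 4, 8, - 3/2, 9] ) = [-4, - 3/2,8  ,  9]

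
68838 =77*894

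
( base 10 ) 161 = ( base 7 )320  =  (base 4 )2201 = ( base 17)98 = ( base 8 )241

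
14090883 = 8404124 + 5686759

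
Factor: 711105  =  3^1* 5^1*47407^1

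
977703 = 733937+243766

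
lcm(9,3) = 9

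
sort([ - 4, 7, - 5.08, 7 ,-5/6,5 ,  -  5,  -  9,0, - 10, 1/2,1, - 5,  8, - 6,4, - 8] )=[ - 10, - 9,-8 ,  -  6, - 5.08, - 5,-5,-4, -5/6, 0, 1/2, 1 , 4, 5,  7, 7, 8]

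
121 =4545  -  4424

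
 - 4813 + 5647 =834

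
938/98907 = 938/98907 = 0.01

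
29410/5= 5882 = 5882.00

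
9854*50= 492700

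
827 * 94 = 77738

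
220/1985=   44/397 = 0.11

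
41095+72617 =113712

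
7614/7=7614/7 = 1087.71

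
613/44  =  13 + 41/44 = 13.93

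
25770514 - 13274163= 12496351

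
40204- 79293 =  - 39089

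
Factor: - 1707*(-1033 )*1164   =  2052517284=2^2 * 3^2*97^1* 569^1*1033^1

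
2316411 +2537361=4853772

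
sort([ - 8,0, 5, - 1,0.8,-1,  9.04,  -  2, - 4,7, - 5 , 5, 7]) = [-8, - 5, - 4, - 2, - 1,  -  1,0, 0.8, 5  ,  5,7,7,9.04]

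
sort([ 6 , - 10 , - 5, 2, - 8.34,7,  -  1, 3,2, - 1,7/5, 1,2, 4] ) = [ - 10 , - 8.34, - 5, - 1,  -  1 , 1,7/5,2,2,2, 3,4, 6, 7] 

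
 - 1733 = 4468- 6201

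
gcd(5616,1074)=6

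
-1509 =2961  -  4470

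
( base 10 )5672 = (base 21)CI2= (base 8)13050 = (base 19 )FDA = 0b1011000101000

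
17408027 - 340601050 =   -  323193023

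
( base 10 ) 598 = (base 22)154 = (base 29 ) ki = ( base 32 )im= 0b1001010110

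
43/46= 43/46 = 0.93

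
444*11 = 4884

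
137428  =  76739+60689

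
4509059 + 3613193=8122252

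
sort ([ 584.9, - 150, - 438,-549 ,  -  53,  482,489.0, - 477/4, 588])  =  [-549 , - 438,  -  150, - 477/4, - 53, 482,489.0, 584.9,  588]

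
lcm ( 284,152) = 10792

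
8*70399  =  563192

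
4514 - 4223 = 291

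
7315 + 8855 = 16170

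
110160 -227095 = - 116935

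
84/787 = 84/787 = 0.11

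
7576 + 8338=15914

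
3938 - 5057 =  - 1119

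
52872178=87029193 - 34157015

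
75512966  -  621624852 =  - 546111886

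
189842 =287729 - 97887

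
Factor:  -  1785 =-3^1* 5^1*7^1*17^1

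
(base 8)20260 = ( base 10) 8368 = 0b10000010110000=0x20B0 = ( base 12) 4A14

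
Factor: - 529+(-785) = - 2^1 * 3^2*73^1 = - 1314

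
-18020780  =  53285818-71306598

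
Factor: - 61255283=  - 61255283^1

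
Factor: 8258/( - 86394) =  - 3^( - 1)*7^( - 1) * 11^( - 2)*17^( - 1)*4129^1 = - 4129/43197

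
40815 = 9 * 4535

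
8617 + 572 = 9189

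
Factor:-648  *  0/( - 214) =0^1 =0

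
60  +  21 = 81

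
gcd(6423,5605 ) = 1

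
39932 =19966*2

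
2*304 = 608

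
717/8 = 717/8  =  89.62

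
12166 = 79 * 154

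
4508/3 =1502+2/3 =1502.67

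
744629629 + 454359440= 1198989069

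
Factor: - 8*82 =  - 656 = - 2^4*41^1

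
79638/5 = 15927  +  3/5 = 15927.60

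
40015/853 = 46  +  777/853=46.91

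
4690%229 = 110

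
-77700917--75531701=-2169216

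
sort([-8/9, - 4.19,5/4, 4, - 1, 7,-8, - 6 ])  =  [ - 8, - 6, - 4.19 , - 1, - 8/9 , 5/4, 4,7]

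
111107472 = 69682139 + 41425333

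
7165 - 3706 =3459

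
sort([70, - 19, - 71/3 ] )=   [ -71/3, - 19,70]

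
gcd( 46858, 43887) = 1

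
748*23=17204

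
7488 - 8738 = - 1250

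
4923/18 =273 +1/2 = 273.50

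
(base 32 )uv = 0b1111011111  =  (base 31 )10u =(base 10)991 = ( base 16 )3df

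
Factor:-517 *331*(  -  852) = 145800204 = 2^2*3^1*  11^1*47^1*71^1*331^1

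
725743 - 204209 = 521534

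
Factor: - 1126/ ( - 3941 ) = 2/7 = 2^1*7^(-1 ) 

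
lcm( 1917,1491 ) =13419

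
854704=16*53419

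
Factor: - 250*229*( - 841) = 2^1*5^3*29^2*229^1 = 48147250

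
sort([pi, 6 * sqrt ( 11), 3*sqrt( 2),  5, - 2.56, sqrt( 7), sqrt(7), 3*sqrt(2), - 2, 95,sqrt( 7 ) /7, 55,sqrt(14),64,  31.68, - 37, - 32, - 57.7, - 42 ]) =[ - 57.7, - 42, - 37,  -  32, - 2.56, - 2, sqrt(7)/7, sqrt(7),  sqrt( 7), pi, sqrt(14),3*sqrt(2),3*sqrt(2 ), 5, 6*sqrt(11),31.68, 55, 64, 95] 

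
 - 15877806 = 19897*( - 798 ) 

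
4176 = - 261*(- 16)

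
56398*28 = 1579144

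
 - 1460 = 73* (- 20)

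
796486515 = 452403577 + 344082938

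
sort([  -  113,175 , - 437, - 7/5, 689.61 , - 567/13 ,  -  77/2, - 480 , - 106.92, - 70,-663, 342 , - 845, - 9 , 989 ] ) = [ - 845 , - 663, - 480, - 437, - 113, - 106.92 ,- 70, - 567/13, - 77/2 , - 9,  -  7/5,175, 342 , 689.61 , 989] 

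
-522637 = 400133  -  922770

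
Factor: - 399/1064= - 3/8 = - 2^( - 3) * 3^1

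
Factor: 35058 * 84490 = 2962050420 = 2^2*3^1 * 5^1*7^1*17^1*71^1*5843^1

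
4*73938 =295752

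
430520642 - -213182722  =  643703364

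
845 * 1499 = 1266655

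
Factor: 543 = 3^1*181^1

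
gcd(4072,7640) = 8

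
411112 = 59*6968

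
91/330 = 91/330 = 0.28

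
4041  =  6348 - 2307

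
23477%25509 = 23477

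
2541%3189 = 2541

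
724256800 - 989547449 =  - 265290649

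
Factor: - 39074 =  - 2^1*7^1 * 2791^1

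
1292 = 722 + 570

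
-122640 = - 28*4380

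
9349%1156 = 101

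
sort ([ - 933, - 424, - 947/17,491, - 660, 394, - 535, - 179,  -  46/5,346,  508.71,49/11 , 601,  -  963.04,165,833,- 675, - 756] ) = [ - 963.04,  -  933, - 756  , - 675, - 660, - 535, - 424 , - 179, - 947/17,  -  46/5 , 49/11 , 165, 346,394, 491,508.71,601, 833 ] 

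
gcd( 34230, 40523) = 7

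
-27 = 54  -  81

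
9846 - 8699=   1147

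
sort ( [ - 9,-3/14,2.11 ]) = [ - 9,-3/14, 2.11]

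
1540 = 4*385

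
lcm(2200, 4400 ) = 4400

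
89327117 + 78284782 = 167611899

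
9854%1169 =502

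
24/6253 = 24/6253 = 0.00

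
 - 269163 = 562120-831283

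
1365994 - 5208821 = -3842827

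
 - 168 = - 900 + 732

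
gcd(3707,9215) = 1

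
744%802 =744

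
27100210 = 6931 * 3910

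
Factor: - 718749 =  - 3^2*79861^1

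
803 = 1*803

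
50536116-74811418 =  - 24275302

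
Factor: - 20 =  - 2^2 * 5^1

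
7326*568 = 4161168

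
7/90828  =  7/90828 = 0.00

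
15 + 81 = 96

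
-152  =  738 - 890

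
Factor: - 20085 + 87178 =67093 = 13^2*397^1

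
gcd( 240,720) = 240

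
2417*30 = 72510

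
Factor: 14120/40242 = 2^2*3^ ( - 1 )*5^1*19^( - 1) = 20/57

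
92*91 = 8372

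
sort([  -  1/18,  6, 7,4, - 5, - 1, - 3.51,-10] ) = [  -  10,  -  5,-3.51, - 1, - 1/18,4, 6, 7] 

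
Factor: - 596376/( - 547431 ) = 2^3*3^2*11^1 * 727^( - 1) =792/727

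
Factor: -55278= -2^1*3^2*37^1  *  83^1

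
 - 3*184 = - 552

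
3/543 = 1/181 = 0.01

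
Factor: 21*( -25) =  - 525=- 3^1 * 5^2*7^1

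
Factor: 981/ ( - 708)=  -  2^ ( - 2)*3^1*59^( - 1) * 109^1  =  - 327/236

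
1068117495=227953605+840163890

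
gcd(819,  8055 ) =9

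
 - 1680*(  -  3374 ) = 5668320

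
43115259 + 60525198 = 103640457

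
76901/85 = 76901/85 = 904.72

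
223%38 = 33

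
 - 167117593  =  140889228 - 308006821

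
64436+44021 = 108457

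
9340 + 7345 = 16685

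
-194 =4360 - 4554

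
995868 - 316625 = 679243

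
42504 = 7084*6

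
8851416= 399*22184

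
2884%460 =124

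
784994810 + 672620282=1457615092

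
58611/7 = 8373=8373.00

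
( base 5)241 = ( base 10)71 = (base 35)21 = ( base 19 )3e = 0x47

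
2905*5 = 14525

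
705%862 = 705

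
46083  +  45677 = 91760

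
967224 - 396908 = 570316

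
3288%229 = 82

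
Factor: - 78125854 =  - 2^1*39062927^1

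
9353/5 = 9353/5  =  1870.60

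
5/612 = 5/612 = 0.01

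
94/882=47/441=0.11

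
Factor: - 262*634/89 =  - 2^2*89^( - 1)*131^1*317^1 = -  166108/89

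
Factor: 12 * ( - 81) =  - 972 = - 2^2*3^5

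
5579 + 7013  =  12592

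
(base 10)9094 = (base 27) ccm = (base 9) 13424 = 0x2386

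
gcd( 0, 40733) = 40733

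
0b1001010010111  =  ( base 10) 4759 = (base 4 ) 1022113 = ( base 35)3UY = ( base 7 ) 16606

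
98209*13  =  1276717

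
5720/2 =2860 = 2860.00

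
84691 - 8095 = 76596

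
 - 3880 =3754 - 7634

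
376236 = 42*8958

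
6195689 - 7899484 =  - 1703795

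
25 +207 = 232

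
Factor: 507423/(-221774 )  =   - 2^(-1)*3^1*7^ (  -  1)*31^(-1)*331^1 = - 993/434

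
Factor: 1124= 2^2*281^1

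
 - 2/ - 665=2/665 = 0.00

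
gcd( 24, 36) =12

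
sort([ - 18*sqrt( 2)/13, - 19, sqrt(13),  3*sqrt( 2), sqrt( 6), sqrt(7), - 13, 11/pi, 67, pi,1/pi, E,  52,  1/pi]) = [ - 19,- 13, - 18*sqrt(2) /13,1/pi,1/pi, sqrt(6), sqrt(7 ), E, pi, 11/pi , sqrt( 13 ),3*sqrt( 2), 52, 67]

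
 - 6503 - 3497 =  - 10000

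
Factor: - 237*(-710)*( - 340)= - 57211800 = -2^3 * 3^1*5^2 *17^1*71^1*79^1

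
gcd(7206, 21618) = 7206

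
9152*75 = 686400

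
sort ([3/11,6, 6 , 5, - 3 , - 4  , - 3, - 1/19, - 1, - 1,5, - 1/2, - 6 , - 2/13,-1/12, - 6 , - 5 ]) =[ -6, - 6,- 5, - 4,  -  3,-3, - 1, - 1, - 1/2 , - 2/13, - 1/12, - 1/19, 3/11,  5, 5, 6,6 ]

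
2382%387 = 60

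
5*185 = 925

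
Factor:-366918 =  - 2^1*3^1* 61153^1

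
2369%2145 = 224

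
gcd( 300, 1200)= 300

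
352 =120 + 232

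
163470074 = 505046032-341575958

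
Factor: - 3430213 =-53^1*61^1*1061^1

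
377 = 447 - 70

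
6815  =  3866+2949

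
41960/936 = 5245/117 = 44.83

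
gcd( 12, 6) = 6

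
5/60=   1/12 = 0.08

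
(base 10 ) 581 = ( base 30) jb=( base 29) k1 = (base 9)715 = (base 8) 1105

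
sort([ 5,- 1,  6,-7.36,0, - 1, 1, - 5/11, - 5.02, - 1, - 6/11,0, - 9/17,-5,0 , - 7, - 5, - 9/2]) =[ -7.36,- 7,- 5.02, - 5, - 5, - 9/2, - 1, - 1, - 1, - 6/11, - 9/17 , - 5/11,0, 0,0, 1,5 , 6]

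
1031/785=1 + 246/785 = 1.31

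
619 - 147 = 472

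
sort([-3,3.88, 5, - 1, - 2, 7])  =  [- 3,-2, - 1,3.88, 5 , 7]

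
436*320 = 139520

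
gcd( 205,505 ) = 5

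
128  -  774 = - 646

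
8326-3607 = 4719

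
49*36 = 1764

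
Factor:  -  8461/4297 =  - 4297^( - 1 )*8461^1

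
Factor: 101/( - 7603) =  - 101^1*7603^( - 1 )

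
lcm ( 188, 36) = 1692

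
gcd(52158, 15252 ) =6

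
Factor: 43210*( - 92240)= -3985690400 = - 2^5*5^2* 29^1*149^1*1153^1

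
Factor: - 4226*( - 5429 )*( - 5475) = -2^1 * 3^1*5^2 * 61^1*73^1*89^1*2113^1 = - 125612673150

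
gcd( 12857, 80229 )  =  1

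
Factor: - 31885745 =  - 5^1*71^1*89819^1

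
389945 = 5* 77989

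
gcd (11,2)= 1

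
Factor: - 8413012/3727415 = -2^2 * 5^(-1 ) * 641^( -1 )*643^1*1163^( - 1) * 3271^1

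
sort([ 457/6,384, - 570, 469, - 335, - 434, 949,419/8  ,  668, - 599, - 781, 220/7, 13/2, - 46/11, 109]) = [ - 781 , - 599, - 570,  -  434,-335,-46/11,13/2, 220/7 , 419/8 , 457/6, 109, 384,469, 668, 949] 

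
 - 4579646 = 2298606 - 6878252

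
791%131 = 5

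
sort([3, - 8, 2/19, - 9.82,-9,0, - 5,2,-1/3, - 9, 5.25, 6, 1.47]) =[-9.82,  -  9,-9, - 8, - 5, - 1/3, 0, 2/19,1.47, 2, 3, 5.25, 6]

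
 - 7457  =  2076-9533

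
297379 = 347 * 857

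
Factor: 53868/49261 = 2^2*3^1*67^2*49261^( - 1)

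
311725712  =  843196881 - 531471169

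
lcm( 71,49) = 3479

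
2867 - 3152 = - 285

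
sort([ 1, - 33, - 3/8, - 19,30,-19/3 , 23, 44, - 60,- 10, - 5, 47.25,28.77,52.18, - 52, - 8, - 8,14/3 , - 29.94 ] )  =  [ - 60, - 52, - 33 , - 29.94, - 19, - 10, - 8, - 8, - 19/3, - 5, - 3/8, 1, 14/3, 23 , 28.77,30, 44, 47.25, 52.18 ]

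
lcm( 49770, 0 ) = 0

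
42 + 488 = 530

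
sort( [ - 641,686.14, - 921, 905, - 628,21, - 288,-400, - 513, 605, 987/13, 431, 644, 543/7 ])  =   [-921, - 641,-628 , - 513,-400 , - 288, 21, 987/13,543/7, 431, 605 , 644, 686.14, 905 ] 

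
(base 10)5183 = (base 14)1c63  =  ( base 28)6h3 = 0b1010000111111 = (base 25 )878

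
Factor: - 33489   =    -  3^2*61^2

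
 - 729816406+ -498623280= - 1228439686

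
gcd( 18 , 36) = 18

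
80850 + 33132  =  113982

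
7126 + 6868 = 13994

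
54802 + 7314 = 62116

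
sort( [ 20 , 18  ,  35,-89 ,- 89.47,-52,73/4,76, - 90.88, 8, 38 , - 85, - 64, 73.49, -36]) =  [-90.88, - 89.47, - 89,-85 , - 64,-52 , - 36,8,  18 , 73/4, 20, 35,38 , 73.49,76]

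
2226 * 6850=15248100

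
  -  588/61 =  - 588/61 = - 9.64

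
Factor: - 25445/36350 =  - 2^( - 1)*5^( - 1) * 7^1 = -  7/10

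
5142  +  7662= 12804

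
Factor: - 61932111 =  - 3^1*20644037^1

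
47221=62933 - 15712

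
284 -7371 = - 7087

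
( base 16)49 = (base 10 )73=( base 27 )2J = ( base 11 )67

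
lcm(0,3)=0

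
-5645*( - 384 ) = 2167680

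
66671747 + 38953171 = 105624918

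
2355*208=489840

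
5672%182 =30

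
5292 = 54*98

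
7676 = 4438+3238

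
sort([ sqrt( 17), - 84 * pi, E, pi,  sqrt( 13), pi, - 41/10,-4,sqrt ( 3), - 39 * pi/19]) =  [ - 84 * pi,  -  39 *pi/19, - 41/10,-4,sqrt(3 ),E,pi,pi, sqrt(13 ),sqrt ( 17) ]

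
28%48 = 28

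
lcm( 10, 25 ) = 50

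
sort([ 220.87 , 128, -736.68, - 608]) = [ - 736.68,-608,128, 220.87]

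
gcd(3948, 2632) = 1316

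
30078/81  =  371 + 1/3 = 371.33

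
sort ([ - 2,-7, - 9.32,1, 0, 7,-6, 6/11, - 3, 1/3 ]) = [-9.32, - 7, - 6 ,  -  3, - 2, 0, 1/3,6/11, 1,7 ] 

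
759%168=87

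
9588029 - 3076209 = 6511820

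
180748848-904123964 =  - 723375116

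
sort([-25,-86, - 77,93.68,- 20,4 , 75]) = [ - 86, - 77, - 25 , - 20,  4 , 75,93.68]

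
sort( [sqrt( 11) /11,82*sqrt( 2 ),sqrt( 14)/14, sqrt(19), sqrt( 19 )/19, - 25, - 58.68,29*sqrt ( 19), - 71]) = [-71, - 58.68, - 25, sqrt(19 ) /19, sqrt (14 ) /14, sqrt( 11 ) /11 , sqrt(19), 82*sqrt( 2 ), 29*sqrt( 19) ]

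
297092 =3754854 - 3457762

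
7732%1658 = 1100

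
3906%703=391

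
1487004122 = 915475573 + 571528549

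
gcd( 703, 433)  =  1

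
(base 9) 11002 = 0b1110001111100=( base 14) 292C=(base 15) 2262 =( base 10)7292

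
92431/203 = 455 + 66/203 = 455.33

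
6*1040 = 6240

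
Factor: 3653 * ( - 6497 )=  - 13^1*73^1*89^1*281^1 =- 23733541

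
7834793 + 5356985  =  13191778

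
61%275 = 61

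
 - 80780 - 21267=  - 102047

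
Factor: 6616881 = 3^2*735209^1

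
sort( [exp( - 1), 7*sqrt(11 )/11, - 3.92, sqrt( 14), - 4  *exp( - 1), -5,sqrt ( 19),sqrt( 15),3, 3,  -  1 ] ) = [-5,  -  3.92,- 4 * exp(- 1) , - 1,exp( - 1 ),7*sqrt(11) /11,3,3, sqrt(14),sqrt( 15), sqrt( 19 ) ]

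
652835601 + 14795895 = 667631496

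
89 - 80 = 9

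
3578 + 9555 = 13133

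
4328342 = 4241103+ 87239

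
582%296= 286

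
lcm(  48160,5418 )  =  433440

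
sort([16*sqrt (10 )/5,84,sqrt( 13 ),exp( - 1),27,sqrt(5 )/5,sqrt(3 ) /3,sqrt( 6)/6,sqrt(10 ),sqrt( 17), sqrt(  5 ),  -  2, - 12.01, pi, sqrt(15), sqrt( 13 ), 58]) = [ - 12.01,-2,  exp(-1),sqrt( 6)/6 , sqrt( 5)/5,sqrt( 3) /3,sqrt( 5), pi,sqrt ( 10 ), sqrt ( 13 ), sqrt( 13),sqrt( 15 ),sqrt( 17 ),16*sqrt( 10) /5,27,58,84]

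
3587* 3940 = 14132780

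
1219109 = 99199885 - 97980776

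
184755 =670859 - 486104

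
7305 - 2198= 5107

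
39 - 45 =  - 6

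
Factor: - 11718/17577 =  - 2/3= -  2^1* 3^( - 1 ) 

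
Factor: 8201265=3^1 *5^1*47^1*11633^1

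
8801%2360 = 1721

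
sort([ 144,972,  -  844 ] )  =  [ -844,144,972 ]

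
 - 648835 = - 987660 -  - 338825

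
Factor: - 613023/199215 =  -877/285 = - 3^( - 1)*5^ ( - 1 )*19^( - 1)*877^1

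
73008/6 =12168=12168.00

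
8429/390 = 8429/390 = 21.61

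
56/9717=56/9717  =  0.01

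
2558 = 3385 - 827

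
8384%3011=2362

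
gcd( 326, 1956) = 326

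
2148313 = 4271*503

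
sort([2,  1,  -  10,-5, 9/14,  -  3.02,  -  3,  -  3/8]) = [  -  10,- 5,  -  3.02, - 3, - 3/8,9/14, 1,2]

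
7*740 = 5180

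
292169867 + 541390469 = 833560336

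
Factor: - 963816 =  - 2^3*3^1*7^1*5737^1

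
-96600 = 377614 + -474214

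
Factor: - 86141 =  -  11^1*41^1*191^1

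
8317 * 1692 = 14072364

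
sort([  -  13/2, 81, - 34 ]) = [ - 34, - 13/2,81]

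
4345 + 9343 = 13688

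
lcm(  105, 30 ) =210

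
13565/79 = 171 + 56/79 = 171.71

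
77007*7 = 539049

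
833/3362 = 833/3362 =0.25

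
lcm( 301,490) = 21070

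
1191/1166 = 1 + 25/1166 = 1.02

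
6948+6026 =12974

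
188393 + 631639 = 820032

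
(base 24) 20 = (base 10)48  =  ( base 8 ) 60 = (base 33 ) 1f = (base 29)1j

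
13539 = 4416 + 9123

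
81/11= 7+4/11 =7.36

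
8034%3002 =2030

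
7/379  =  7/379 = 0.02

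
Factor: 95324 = 2^2 * 23831^1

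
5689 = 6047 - 358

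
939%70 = 29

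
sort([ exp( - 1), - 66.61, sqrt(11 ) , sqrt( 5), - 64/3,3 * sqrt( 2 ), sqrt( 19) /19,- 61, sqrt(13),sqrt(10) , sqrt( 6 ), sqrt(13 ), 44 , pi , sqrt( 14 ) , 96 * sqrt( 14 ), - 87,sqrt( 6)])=[  -  87, - 66.61 ,- 61,  -  64/3,  sqrt ( 19)/19, exp(- 1 ), sqrt( 5 ), sqrt( 6), sqrt(6), pi,  sqrt(10),sqrt( 11 ), sqrt(13), sqrt (13 ),sqrt (14 ), 3 * sqrt(2 ), 44 , 96*sqrt(  14 )]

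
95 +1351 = 1446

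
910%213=58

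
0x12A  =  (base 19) FD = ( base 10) 298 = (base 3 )102001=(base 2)100101010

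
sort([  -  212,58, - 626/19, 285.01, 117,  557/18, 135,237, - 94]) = [ - 212, - 94,  -  626/19,557/18,58, 117,  135, 237, 285.01]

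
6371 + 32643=39014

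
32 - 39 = -7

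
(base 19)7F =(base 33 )4G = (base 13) b5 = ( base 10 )148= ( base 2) 10010100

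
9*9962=89658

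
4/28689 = 4/28689 = 0.00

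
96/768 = 1/8 = 0.12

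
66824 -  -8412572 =8479396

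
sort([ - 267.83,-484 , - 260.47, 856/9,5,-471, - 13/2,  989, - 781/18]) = [ - 484, - 471, - 267.83,-260.47,-781/18, - 13/2  ,  5,856/9,989]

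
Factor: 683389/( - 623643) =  - 3^( - 1 )* 7^1*47^( - 1) * 233^1*419^1*4423^( - 1) 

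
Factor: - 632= - 2^3*79^1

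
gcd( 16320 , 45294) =6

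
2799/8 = 2799/8  =  349.88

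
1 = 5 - 4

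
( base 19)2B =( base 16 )31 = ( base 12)41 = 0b110001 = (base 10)49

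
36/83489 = 36/83489 =0.00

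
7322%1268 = 982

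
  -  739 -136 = -875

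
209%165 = 44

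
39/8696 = 39/8696 =0.00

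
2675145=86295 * 31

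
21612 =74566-52954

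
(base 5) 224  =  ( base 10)64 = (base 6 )144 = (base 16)40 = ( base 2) 1000000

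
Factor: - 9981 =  - 3^2* 1109^1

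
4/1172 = 1/293 =0.00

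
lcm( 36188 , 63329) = 253316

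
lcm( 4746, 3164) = 9492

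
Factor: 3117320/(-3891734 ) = -2^2 * 5^1*7^(-1 )*11^( -1) * 37^( - 1 )*683^( - 1 )*77933^1 = - 1558660/1945867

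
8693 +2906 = 11599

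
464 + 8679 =9143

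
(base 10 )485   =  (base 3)122222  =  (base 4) 13211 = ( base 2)111100101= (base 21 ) 122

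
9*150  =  1350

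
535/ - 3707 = - 1 + 3172/3707 = -0.14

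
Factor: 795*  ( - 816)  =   - 2^4*3^2*5^1*17^1 * 53^1 = -  648720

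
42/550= 21/275 =0.08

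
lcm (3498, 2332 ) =6996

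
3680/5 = 736 = 736.00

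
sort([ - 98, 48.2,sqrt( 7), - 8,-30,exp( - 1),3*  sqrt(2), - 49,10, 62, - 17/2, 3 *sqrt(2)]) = [-98,  -  49  , - 30, - 17/2 , - 8, exp( - 1 ),  sqrt(7), 3*sqrt( 2 ), 3*sqrt ( 2) , 10,  48.2, 62 ]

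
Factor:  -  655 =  - 5^1 * 131^1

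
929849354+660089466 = 1589938820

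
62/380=31/190 = 0.16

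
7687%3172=1343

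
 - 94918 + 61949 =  - 32969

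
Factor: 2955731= 41^1*72091^1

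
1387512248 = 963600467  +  423911781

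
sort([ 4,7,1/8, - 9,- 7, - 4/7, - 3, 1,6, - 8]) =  [ - 9,-8, - 7,  -  3, - 4/7 , 1/8,1 , 4,6, 7]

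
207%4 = 3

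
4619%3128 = 1491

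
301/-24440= -1+ 24139/24440 = - 0.01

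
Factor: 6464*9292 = 60063488   =  2^8*23^1*101^2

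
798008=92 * 8674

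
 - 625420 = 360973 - 986393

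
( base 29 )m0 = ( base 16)27e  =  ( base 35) i8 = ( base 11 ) 530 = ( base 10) 638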